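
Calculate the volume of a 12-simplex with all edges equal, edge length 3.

V_12 = √(13) · 3^12 / (12! · 2^(12/2)) ≈ 6.25043e-05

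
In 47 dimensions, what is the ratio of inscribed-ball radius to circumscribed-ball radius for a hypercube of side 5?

Ratio = (s/2)/(s√47/2) = 47^(-1/2) ≈ 0.145865.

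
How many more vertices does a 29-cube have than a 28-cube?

The 29-cube has 2^29 = 536870912 vertices. The 28-cube has 2^28 = 268435456 vertices. Difference: 536870912 - 268435456 = 268435456.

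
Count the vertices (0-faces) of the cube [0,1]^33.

Each vertex is a binary string of length 33, so there are 2^33 = 8589934592.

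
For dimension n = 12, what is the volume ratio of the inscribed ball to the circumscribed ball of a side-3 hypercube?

V_in / V_out = (r_in/r_out)^12 = (1/√12)^12 = 12^(-12/2) ≈ 3.34898e-07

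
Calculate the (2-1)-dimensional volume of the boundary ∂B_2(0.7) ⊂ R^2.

|∂B_2(0.7)| = 2πr = 2π·0.7 ≈ 4.39823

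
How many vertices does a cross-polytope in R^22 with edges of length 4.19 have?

Each 0-face is the convex hull of 1 vertex, one chosen as ±e_i from each of 1 distinct axis: 2^1·C(22,1) = 44.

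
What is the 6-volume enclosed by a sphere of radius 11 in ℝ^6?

V = 1771561·π^3/6 ≈ 9.15492e+06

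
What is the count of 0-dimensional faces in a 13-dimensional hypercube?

Number of 0-faces = C(13,0) · 2^(13-0) = 1 · 8192 = 8192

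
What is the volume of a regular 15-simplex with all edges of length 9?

V = (9^15 / 15!) · √((15+1) / 2^15) ≈ 3.47915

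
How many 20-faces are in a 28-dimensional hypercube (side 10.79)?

An n-cube has C(n,k)·2^(n-k) k-faces. Here C(28,20)·2^8 = 3108105·256 = 795674880.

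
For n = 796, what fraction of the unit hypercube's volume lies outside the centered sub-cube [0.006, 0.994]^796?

1 - (1 - 2·0.006)^796 = 1 - 0.988^796 ≈ 0.999933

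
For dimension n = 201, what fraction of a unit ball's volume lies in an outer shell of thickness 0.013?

1 - (1-0.013)^201 ≈ 0.927931 ≈ 92.79%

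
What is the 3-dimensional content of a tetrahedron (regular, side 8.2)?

Volume = (√2/12) · 8.2³ = 64.9793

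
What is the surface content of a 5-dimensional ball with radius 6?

S = n·V_n(r)/r = 5·V_5(6)/6 (volume-to-surface relation), giving 3456·π^2 ≈ 34109.4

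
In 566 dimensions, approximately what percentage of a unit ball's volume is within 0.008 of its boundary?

1 - (1-0.008)^566 ≈ 0.989393 ≈ 98.94%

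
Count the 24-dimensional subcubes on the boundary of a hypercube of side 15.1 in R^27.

Number of 24-faces = C(27,24) · 2^(27-24) = 2925 · 8 = 23400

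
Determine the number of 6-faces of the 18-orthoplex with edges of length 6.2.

Number of 6-faces = 2^(6+1) · C(18,6+1) = 128 · 31824 = 4073472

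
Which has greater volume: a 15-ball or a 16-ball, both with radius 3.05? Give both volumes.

V_15(3.05) ≈ 7.01338e+06. V_16(3.05) ≈ 1.3197e+07. The 16-ball is larger.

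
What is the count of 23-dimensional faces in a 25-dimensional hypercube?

An n-cube has C(n,k)·2^(n-k) k-faces. Here C(25,23)·2^2 = 300·4 = 1200.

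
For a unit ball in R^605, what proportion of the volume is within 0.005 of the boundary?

1 - (1-0.005)^605 ≈ 0.951809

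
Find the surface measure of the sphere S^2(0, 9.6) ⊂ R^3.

|∂B_3(9.6)| = 4πr² = 4π·(9.6)² ≈ 1158.12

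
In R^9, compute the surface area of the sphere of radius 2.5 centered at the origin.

S_9(2.5) = 2·π^(9/2)·(2.5)^8 / Γ(9/2) = 78125·π^4/168 ≈ 45298.1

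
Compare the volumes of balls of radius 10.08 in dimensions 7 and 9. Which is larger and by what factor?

V_7(10.08) ≈ 4.99579e+07, V_9(10.08) ≈ 3.54374e+09. The 9-ball is larger by a factor of 70.93.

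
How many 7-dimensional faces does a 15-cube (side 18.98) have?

Number of 7-faces = C(15,7) · 2^(15-7) = 6435 · 256 = 1647360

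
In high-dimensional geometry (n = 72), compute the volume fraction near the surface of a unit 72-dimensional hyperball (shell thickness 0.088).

1 - (1-0.088)^72 ≈ 0.998683 ≈ 99.87%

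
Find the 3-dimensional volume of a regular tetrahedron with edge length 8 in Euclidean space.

Volume = (√2/12) · 8³ = 60.3398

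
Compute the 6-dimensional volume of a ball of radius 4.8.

Volume = π^{6/2}·(4.8)^6/Γ(4) ≈ 63204.2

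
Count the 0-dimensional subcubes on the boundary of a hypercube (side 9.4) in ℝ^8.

Choose 0 of 8 axes to span the face (C(8,0) = 1 way), then fix each of the remaining 8 coordinates at one of its two extreme values (2^8 = 256 ways): 1·256 = 256.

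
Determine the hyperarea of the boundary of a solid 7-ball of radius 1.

The surface area of an n-ball is 2π^(n/2) r^(n-1) / Γ(n/2). For n=7, r=1: 16·π^3/15 ≈ 33.0734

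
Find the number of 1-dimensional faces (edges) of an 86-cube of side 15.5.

The 86-cube has n·2^(n-1) = 86·2^85 = 86·38685626227668133590597632 = 3326963855579459488791396352 edges.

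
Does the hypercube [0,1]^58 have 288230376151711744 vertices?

True. The 58-cube has 2^58 = 288230376151711744 vertices.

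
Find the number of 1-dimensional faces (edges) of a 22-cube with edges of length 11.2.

An n-cube has n·2^(n-1) edges. With n = 22: 22·2097152 = 46137344.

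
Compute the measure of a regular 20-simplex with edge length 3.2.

Volume = 3.2^20 · √(21/2^20) / 20! ≈ 2.33176e-11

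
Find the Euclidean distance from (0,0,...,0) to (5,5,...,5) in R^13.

Diagonal = √13 · 5 ≈ 18.0278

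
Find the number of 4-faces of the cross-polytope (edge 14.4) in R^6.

Number of 4-faces = 2^(4+1) · C(6,4+1) = 32 · 6 = 192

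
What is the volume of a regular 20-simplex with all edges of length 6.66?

V = (6.66^20 / 20!) · √((20+1) / 2^20) ≈ 5.42213e-05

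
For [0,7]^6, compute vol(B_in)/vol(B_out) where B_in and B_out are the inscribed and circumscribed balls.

V_in/V_out = n^(-n/2) = 6^(-6/2) ≈ 0.00462963.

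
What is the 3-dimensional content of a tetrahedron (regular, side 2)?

Volume = (√2/12) · 2³ = 0.942809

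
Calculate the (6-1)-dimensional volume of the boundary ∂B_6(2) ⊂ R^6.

S = n·V_n(r)/r = 6·V_6(2)/2 (volume-to-surface relation), giving 32·π^3 ≈ 992.201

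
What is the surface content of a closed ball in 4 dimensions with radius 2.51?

The surface area of an n-ball is 2π^(n/2) r^(n-1) / Γ(n/2). For n=4, r=2.51: 312.141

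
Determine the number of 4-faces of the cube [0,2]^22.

An n-cube has C(n,k)·2^(n-k) k-faces. Here C(22,4)·2^18 = 7315·262144 = 1917583360.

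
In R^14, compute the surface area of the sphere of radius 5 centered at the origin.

The surface area of an n-ball is 2π^(n/2) r^(n-1) / Γ(n/2). For n=14, r=5: 244140625·π^7/72 ≈ 1.02413e+10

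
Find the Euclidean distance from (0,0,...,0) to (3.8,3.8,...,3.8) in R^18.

Diagonal = √18 · 3.8 ≈ 16.122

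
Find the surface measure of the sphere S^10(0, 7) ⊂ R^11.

|∂B_11(7)| = 2582630848·π^5/135 ≈ 5.85434e+09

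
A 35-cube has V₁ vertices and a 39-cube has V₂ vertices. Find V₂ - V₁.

V₁ = 2^35 = 34359738368. V₂ = 2^39 = 549755813888. V₂ - V₁ = 515396075520.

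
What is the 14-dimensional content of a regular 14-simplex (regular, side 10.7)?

V = (10.7^14 / 14!) · √((14+1) / 2^14) ≈ 89.4953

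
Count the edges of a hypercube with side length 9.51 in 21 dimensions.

Each of the 2^21 = 2097152 vertices has degree 21; total edges = 21·2^21/2 = 22020096.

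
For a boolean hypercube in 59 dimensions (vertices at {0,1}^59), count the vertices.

Each vertex is a binary string of length 59, so there are 2^59 = 576460752303423488.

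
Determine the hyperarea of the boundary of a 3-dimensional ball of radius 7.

|∂B_3(7)| = 4πr² = 4π·(7)² ≈ 615.752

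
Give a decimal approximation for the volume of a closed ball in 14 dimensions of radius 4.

V = 16777216·π^7/315 ≈ 1.60864e+08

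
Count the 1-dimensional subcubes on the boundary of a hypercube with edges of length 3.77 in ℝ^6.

An n-cube has C(n,k)·2^(n-k) k-faces. Here C(6,1)·2^5 = 6·32 = 192.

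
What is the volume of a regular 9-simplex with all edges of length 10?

V = (10^9 / 9!) · √((9+1) / 2^9) ≈ 385.125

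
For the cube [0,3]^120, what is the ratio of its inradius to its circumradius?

r_in / r_out = (3/2) / (3√120/2) = 1/√120 ≈ 0.0912871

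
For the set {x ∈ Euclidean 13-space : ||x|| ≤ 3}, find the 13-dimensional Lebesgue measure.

V = 7558272·π^6/5005 ≈ 1.45184e+06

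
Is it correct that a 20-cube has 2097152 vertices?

False. The 20-cube has 2^20 = 1048576 vertices.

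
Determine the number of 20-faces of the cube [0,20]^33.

Choose 20 of 33 axes to span the face (C(33,20) = 573166440 ways), then fix each of the remaining 13 coordinates at one of its two extreme values (2^13 = 8192 ways): 573166440·8192 = 4695379476480.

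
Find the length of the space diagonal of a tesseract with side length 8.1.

The space diagonal of an n-cube of side s is s√n. Here 8.1·√4 = 16.2.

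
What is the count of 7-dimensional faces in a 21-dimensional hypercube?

Number of 7-faces = C(21,7) · 2^(21-7) = 116280 · 16384 = 1905131520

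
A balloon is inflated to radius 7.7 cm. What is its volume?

The n-ball volume is π^(n/2)·r^n/Γ(n/2+1). With n=3, r=7.7: V ≈ 1912.32.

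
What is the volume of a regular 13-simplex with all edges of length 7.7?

V_13 = √(14) · 7.7^13 / (13! · 2^(13/2)) ≈ 2.22059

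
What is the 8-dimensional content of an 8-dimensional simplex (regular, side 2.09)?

V = (2.09^8 / 8!) · √((8+1) / 2^8) ≈ 0.00169298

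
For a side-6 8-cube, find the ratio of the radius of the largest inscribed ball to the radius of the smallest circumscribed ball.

For an n-cube of any side s, the inradius is s/2 and the circumradius is s√n/2, so the ratio is 1/√8 ≈ 0.353553.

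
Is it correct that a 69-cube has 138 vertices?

False. The 69-cube has 2^69 = 590295810358705651712 vertices.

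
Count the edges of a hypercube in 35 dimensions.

An n-cube has n·2^(n-1) edges. With n = 35: 35·17179869184 = 601295421440.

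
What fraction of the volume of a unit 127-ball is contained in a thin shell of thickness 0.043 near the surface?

1 - (1-0.043)^127 ≈ 0.996235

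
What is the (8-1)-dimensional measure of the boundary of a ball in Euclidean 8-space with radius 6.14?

|∂B_8(6.14)| ≈ 1.06821e+07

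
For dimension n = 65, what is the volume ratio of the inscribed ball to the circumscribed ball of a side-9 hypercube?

V_in / V_out = (r_in/r_out)^65 = (1/√65)^65 = 65^(-65/2) ≈ 1.20314e-59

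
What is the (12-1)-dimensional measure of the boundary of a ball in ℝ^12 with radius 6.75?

S_12(6.75) = 2·π^(12/2)·(6.75)^11 / Γ(12/2) ≈ 2.12368e+10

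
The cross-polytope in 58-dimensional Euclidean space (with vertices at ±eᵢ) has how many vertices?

The 58-dimensional cross-polytope has 2n = 2·58 = 116 vertices.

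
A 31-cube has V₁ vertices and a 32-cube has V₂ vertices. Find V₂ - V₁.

V₁ = 2^31 = 2147483648. V₂ = 2^32 = 4294967296. V₂ - V₁ = 2147483648.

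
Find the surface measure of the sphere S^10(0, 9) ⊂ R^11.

S = n·V_n(r)/r = 11·V_11(9)/9 (volume-to-surface relation), giving 8264970432·π^5/35 ≈ 7.22641e+10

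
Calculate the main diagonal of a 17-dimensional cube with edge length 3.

Diagonal = √17 · 3 ≈ 12.3693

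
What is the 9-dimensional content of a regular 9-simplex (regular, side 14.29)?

For a regular n-simplex with edge a, V = (a^n / n!)·√((n+1)/2^n). With a=14.29, n=9: V ≈ 9569.56.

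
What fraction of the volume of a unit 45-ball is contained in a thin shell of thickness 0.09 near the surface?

Shell fraction = 1 - (1-0.09)^45 ≈ 0.98565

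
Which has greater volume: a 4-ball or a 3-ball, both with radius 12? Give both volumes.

V_4(12) ≈ 102328. V_3(12) ≈ 7238.23. The 4-ball is larger.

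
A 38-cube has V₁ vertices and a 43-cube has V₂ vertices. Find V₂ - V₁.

V₁ = 2^38 = 274877906944. V₂ = 2^43 = 8796093022208. V₂ - V₁ = 8521215115264.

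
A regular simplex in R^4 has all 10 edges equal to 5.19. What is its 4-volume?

V = (5.19^4 / 4!) · √((4+1) / 2^4) ≈ 16.8999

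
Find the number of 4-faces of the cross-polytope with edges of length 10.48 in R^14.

Number of 4-faces = 2^(4+1) · C(14,4+1) = 32 · 2002 = 64064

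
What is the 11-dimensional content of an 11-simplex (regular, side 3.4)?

V_11 = √(12) · 3.4^11 / (11! · 2^(11/2)) ≈ 0.00134598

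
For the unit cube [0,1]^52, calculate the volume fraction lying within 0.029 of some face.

1 - (1 - 2·0.029)^52 = 1 - 0.942^52 ≈ 0.955265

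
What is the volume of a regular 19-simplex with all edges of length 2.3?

Volume = 2.3^19 · √(20/2^19) / 19! ≈ 3.78847e-13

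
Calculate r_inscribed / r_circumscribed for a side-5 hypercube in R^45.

r_in / r_out = (5/2) / (5√45/2) = 1/√45 ≈ 0.149071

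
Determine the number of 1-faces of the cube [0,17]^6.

Choose 1 of 6 axes to span the face (C(6,1) = 6 ways), then fix each of the remaining 5 coordinates at one of its two extreme values (2^5 = 32 ways): 6·32 = 192.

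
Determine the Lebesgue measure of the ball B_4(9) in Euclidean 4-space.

V = 6561·π^2/2 ≈ 32377.2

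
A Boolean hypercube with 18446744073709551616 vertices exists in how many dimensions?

n = log_2(18446744073709551616) = 64.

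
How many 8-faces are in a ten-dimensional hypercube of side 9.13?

An n-cube has C(n,k)·2^(n-k) k-faces. Here C(10,8)·2^2 = 45·4 = 180.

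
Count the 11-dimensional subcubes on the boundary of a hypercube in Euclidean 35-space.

f_11(35-cube) = (35 choose 11) · 2^24 = 6999889045094400.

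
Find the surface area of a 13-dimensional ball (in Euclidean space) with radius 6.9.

The surface area of an n-ball is 2π^(n/2) r^(n-1) / Γ(n/2). For n=13, r=6.9: 1.37871e+11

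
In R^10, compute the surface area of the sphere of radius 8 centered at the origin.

The surface area of an n-ball is 2π^(n/2) r^(n-1) / Γ(n/2). For n=10, r=8: 33554432·π^5/3 ≈ 3.42277e+09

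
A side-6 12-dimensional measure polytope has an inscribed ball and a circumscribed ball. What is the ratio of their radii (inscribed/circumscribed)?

Ratio = (s/2)/(s√12/2) = 12^(-1/2) ≈ 0.288675.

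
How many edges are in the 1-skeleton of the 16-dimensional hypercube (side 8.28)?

Number of 1-faces = C(16,1)·2^(16-1) = 16·32768 = 524288.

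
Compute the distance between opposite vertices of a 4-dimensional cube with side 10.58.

The space diagonal of an n-cube of side s is s√n. Here 10.58·√4 = 21.16.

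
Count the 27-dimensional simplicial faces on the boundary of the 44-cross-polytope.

Number of 27-faces = 2^(27+1) · C(44,27+1) = 268435456 · 416714805914 = 111861028947476086784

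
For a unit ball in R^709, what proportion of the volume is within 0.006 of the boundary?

1 - (1-0.006)^709 ≈ 0.985974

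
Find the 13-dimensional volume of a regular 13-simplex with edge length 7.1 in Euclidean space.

Volume = 7.1^13 · √(14/2^13) / 13! ≈ 0.773477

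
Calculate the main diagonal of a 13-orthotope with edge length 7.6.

d = √(7.6² + 7.6² + ... + 7.6²) [13 terms] = √(13·7.6²) = 7.6√13 ≈ 27.4022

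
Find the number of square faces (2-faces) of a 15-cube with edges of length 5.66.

Choose 2 of 15 axes to span the face (C(15,2) = 105 ways), then fix each of the remaining 13 coordinates at one of its two extreme values (2^13 = 8192 ways): 105·8192 = 860160.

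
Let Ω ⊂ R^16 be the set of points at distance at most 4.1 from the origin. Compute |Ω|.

V_16(4.1) = π^(16/2) · (4.1)^16 / Γ(16/2 + 1) ≈ 1.50045e+09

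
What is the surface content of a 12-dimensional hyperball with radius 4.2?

The surface area of an n-ball is 2π^(n/2) r^(n-1) / Γ(n/2). For n=12, r=4.2: 1.14945e+08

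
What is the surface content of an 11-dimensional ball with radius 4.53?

S = n·V_n(r)/r = 11·V_11(4.53)/4.53 (volume-to-surface relation), giving 7.54188e+07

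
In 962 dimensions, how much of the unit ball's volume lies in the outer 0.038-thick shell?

1 - (1-0.038)^962 ≈ 1 - 6.523e-17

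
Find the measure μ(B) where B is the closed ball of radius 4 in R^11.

The n-ball volume is π^(n/2)·r^n/Γ(n/2+1). With n=11, r=4: V = 268435456·π^5/10395 ≈ 7.9025e+06.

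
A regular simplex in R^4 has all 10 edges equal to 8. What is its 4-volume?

V = (8^4 / 4!) · √((4+1) / 2^4) ≈ 95.4056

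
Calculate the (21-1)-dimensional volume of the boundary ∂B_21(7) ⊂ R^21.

|∂B_21(7)| = 23344937339644196864·π^10/93532725 ≈ 2.33737e+16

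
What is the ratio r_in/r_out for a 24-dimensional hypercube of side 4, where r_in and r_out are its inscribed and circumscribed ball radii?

For an n-cube of any side s, the inradius is s/2 and the circumradius is s√n/2, so the ratio is 1/√24 ≈ 0.204124.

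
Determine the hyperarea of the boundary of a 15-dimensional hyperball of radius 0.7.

|∂B_15(0.7)| ≈ 0.0388055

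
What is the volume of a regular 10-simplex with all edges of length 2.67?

For a regular n-simplex with edge a, V = (a^n / n!)·√((n+1)/2^n). With a=2.67, n=10: V ≈ 0.000525891.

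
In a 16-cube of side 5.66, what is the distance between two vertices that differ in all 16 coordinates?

||(5.66,5.66,...,5.66)|| = √(16)·5.66 = 22.64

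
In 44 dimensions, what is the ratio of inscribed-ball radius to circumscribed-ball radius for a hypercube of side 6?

r_in / r_out = (6/2) / (6√44/2) = 1/√44 ≈ 0.150756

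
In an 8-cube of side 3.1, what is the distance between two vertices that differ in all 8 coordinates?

d = √(3.1² + 3.1² + ... + 3.1²) [8 terms] = √(8·3.1²) = 3.1√8 ≈ 8.76812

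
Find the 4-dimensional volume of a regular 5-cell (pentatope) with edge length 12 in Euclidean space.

Volume = 12^4 · √(5/2^4) / 4! ≈ 482.991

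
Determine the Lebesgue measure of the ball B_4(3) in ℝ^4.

V = 81·π^2/2 ≈ 399.719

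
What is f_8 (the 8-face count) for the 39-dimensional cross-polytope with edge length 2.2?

Number of 8-faces = 2^(8+1) · C(39,8+1) = 512 · 211915132 = 108500547584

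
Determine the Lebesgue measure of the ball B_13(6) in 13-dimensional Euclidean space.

V = 61917364224·π^6/5005 ≈ 1.18934e+10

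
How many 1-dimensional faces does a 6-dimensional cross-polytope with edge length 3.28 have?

f_1(6-orthoplex) = 2^2 · (6 choose 2) = 60.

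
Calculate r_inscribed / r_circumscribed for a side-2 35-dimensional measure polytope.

Ratio = (s/2)/(s√35/2) = 35^(-1/2) ≈ 0.169031.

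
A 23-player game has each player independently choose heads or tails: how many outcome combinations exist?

An n-cube has 2^n vertices; for n = 23 that is 2^23 = 8388608.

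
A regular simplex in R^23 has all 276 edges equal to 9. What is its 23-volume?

V_23 = √(24) · 9^23 / (23! · 2^(23/2)) ≈ 0.000579888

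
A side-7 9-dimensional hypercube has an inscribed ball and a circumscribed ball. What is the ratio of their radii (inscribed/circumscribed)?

r_in / r_out = (7/2) / (7√9/2) = 1/√9 ≈ 0.333333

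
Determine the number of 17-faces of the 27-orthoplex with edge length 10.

An n-cross-polytope has 2^(k+1)·C(n,k+1) k-faces. Here 2^18·C(27,18) = 262144·4686825 = 1228623052800.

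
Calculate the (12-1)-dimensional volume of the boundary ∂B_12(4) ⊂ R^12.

S = n·V_n(r)/r = 12·V_12(4)/4 (volume-to-surface relation), giving 1048576·π^6/15 ≈ 6.7206e+07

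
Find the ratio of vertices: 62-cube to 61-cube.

The 62-cube has 2^62 = 4611686018427387904 vertices. The 61-cube has 2^61 = 2305843009213693952 vertices. Ratio: 4611686018427387904/2305843009213693952 = 2.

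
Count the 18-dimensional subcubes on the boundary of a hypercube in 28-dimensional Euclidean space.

An n-cube has C(n,k)·2^(n-k) k-faces. Here C(28,18)·2^10 = 13123110·1024 = 13438064640.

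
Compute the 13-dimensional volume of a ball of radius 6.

V_13(6) = π^(13/2) · (6)^13 / Γ(13/2 + 1) = 61917364224·π^6/5005 ≈ 1.18934e+10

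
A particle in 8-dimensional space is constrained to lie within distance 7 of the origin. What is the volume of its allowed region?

V = 5764801·π^4/24 ≈ 2.33977e+07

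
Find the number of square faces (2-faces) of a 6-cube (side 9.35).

Number of 2-faces = C(6,2) · 2^(6-2) = 15 · 16 = 240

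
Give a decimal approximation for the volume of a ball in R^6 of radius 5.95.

V_6(5.95) = π^(6/2) · (5.95)^6 / Γ(6/2 + 1) ≈ 229298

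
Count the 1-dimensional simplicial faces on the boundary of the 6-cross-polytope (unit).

Each 1-face is the convex hull of 2 vertices, one chosen as ±e_i from each of 2 distinct axes: 2^2·C(6,2) = 60.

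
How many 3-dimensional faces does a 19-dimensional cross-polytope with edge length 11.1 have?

An n-cross-polytope has 2^(k+1)·C(n,k+1) k-faces. Here 2^4·C(19,4) = 16·3876 = 62016.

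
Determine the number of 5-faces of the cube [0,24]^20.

f_5(20-cube) = (20 choose 5) · 2^15 = 508035072.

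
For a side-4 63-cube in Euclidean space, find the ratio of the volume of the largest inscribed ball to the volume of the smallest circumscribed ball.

V_in / V_out = (r_in/r_out)^63 = (1/√63)^63 = 63^(-63/2) ≈ 2.09302e-57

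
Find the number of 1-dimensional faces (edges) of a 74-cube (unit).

The 74-cube has n·2^(n-1) = 74·2^73 = 74·9444732965739290427392 = 698910239464707491627008 edges.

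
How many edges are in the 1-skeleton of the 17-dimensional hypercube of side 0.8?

The 17-cube has n·2^(n-1) = 17·2^16 = 17·65536 = 1114112 edges.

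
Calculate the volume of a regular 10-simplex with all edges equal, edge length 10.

V = (10^10 / 10!) · √((10+1) / 2^10) ≈ 285.617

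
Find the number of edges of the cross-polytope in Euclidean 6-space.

An n-cross-polytope has 2^(k+1)·C(n,k+1) k-faces. Here 2^2·C(6,2) = 4·15 = 60.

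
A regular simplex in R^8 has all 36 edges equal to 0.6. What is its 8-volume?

For a regular n-simplex with edge a, V = (a^n / n!)·√((n+1)/2^n). With a=0.6, n=8: V ≈ 7.81071e-08.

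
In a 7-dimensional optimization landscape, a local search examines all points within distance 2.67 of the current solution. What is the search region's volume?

Volume = π^{7/2}·(2.67)^7/Γ(9/2) ≈ 4570.45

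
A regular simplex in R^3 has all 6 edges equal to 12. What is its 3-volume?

Volume = (√2/12) · 12³ = 203.647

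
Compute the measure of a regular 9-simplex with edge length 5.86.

V_9 = √(10) · 5.86^9 / (9! · 2^(9/2)) ≈ 3.1382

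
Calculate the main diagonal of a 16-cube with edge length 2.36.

||(2.36,2.36,...,2.36)|| = √(16)·2.36 = 9.44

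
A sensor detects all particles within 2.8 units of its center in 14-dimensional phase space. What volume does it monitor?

The n-ball volume is π^(n/2)·r^n/Γ(n/2+1). With n=14, r=2.8: V ≈ 1.09102e+06.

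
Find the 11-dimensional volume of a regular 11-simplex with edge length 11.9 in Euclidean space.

V = (11.9^11 / 11!) · √((11+1) / 2^11) ≈ 1299.53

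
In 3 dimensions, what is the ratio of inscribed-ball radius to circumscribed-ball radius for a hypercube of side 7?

Ratio = (s/2)/(s√3/2) = 3^(-1/2) ≈ 0.57735.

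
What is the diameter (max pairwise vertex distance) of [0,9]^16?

||(9,9,...,9)|| = √(16)·9 = 36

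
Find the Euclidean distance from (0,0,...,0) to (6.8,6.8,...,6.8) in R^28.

Diagonal = √28 · 6.8 ≈ 35.9822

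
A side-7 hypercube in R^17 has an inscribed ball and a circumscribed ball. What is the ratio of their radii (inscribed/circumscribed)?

For an n-cube of any side s, the inradius is s/2 and the circumradius is s√n/2, so the ratio is 1/√17 ≈ 0.242536.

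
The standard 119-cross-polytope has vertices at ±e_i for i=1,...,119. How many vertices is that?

Number of vertices = 2n = 238.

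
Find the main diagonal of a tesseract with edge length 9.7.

The space diagonal of an n-cube of side s is s√n. Here 9.7·√4 = 19.4.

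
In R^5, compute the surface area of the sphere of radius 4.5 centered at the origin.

|∂B_5(4.5)| = 2187·π^2/2 ≈ 10792.4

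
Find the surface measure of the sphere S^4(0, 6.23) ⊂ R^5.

The surface area of an n-ball is 2π^(n/2) r^(n-1) / Γ(n/2). For n=5, r=6.23: 39647.9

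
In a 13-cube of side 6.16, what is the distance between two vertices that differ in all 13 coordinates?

The space diagonal of an n-cube of side s is s√n. Here 6.16·√13 ≈ 22.2102.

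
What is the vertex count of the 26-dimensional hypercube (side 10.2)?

An n-cube has 2^n vertices; for n = 26 that is 2^26 = 67108864.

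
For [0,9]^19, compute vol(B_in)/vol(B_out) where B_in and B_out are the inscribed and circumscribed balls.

V_in / V_out = (r_in/r_out)^19 = (1/√19)^19 = 19^(-19/2) ≈ 7.10953e-13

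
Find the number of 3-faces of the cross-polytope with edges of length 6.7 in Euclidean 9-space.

An n-cross-polytope has 2^(k+1)·C(n,k+1) k-faces. Here 2^4·C(9,4) = 16·126 = 2016.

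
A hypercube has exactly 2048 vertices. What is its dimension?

n = log_2(2048) = 11.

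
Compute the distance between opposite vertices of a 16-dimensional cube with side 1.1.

d = √(1.1² + 1.1² + ... + 1.1²) [16 terms] = √(16·1.1²) = 1.1√16 = 4.4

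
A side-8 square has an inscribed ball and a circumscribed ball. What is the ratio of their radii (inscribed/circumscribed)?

r_in = 8/2 (half the side); r_out = 8√2/2 (half the diagonal). Ratio = 1/√2 ≈ 0.707107.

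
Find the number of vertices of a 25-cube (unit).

Number of vertices = 2^25 = 33554432.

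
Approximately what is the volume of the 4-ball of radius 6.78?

V_4(6.78) = π^(4/2) · (6.78)^4 / Γ(4/2 + 1) ≈ 10427.7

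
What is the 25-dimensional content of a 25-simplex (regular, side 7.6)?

V = (7.6^25 / 25!) · √((25+1) / 2^25) ≈ 5.94711e-07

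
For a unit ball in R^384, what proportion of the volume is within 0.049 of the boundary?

Shell fraction = 1 - (1-0.049)^384 ≈ 0.9999999958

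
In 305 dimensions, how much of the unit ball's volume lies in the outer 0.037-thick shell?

1 - (1-0.037)^305 ≈ 0.99999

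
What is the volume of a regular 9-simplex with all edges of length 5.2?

For a regular n-simplex with edge a, V = (a^n / n!)·√((n+1)/2^n). With a=5.2, n=9: V ≈ 1.07061.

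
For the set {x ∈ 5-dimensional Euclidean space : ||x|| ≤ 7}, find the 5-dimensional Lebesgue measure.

V_5(7) = π^(5/2) · (7)^5 / Γ(5/2 + 1) = 134456·π^2/15 ≈ 88468.5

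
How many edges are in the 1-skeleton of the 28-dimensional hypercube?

An n-cube has n·2^(n-1) edges. With n = 28: 28·134217728 = 3758096384.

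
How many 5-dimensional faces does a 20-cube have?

Choose 5 of 20 axes to span the face (C(20,5) = 15504 ways), then fix each of the remaining 15 coordinates at one of its two extreme values (2^15 = 32768 ways): 15504·32768 = 508035072.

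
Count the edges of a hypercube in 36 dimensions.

The 36-cube has n·2^(n-1) = 36·2^35 = 36·34359738368 = 1236950581248 edges.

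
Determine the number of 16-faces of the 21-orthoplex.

Each 16-face is the convex hull of 17 vertices, one chosen as ±e_i from each of 17 distinct axes: 2^17·C(21,17) = 784465920.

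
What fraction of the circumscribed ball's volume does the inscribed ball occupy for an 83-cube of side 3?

V_in / V_out = (r_in/r_out)^83 = (1/√83)^83 = 83^(-83/2) ≈ 2.2817e-80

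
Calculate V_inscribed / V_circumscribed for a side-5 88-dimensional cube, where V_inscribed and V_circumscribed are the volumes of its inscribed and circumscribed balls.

V_in/V_out = n^(-n/2) = 88^(-88/2) ≈ 2.7718e-86.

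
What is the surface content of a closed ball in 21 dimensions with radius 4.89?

|∂B_21(4.89)| ≈ 1.79038e+13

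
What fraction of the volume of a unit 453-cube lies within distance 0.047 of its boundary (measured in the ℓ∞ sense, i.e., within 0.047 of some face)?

1 - (1 - 2·0.047)^453 = 1 - 0.906^453 ≈ 1 - 3.794e-20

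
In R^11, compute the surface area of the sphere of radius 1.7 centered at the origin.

S = n·V_n(r)/r = 11·V_11(1.7)/1.7 (volume-to-surface relation), giving 4178.18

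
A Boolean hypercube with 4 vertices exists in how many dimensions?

2^n = 4 ⇒ n = log_2(4) = 2.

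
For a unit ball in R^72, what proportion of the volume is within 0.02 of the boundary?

1 - (1-0.02)^72 ≈ 0.766505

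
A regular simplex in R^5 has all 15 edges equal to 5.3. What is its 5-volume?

Volume = 5.3^5 · √(6/2^5) / 5! ≈ 15.0903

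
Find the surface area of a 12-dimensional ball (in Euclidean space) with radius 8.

S_12(8) = 2·π^(12/2)·(8)^11 / Γ(12/2) = 2147483648·π^6/15 ≈ 1.37638e+11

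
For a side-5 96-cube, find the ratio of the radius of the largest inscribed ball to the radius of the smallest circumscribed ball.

r_in = 5/2 (half the side); r_out = 5√96/2 (half the diagonal). Ratio = 1/√96 ≈ 0.102062.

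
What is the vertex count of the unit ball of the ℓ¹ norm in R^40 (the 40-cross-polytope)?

Number of vertices = 2n = 80.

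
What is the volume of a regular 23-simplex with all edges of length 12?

Volume = 12^23 · √(24/2^23) / 23! ≈ 0.433446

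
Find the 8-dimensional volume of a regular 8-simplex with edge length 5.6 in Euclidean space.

For a regular n-simplex with edge a, V = (a^n / n!)·√((n+1)/2^n). With a=5.6, n=8: V ≈ 4.49764.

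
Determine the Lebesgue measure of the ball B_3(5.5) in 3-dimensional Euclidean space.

The n-ball volume is π^(n/2)·r^n/Γ(n/2+1). With n=3, r=5.5: V = 1331·π/6 ≈ 696.91.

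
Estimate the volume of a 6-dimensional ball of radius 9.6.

V_6(9.6) = π^(6/2) · (9.6)^6 / Γ(6/2 + 1) ≈ 4.04507e+06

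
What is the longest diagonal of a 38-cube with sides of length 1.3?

d = √(1.3² + 1.3² + ... + 1.3²) [38 terms] = √(38·1.3²) = 1.3√38 ≈ 8.01374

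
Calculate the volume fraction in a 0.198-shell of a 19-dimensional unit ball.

V(inner)/V(outer) = ((1-0.198)/1)^19 ≈ 0.01511, so the shell fraction is 0.984888.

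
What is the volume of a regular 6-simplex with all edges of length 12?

V_6 = √(7) · 12^6 / (6! · 2^(6/2)) ≈ 1371.56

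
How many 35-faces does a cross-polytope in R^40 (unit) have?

Each 35-face is the convex hull of 36 vertices, one chosen as ±e_i from each of 36 distinct axes: 2^36·C(40,36) = 6280272978903040.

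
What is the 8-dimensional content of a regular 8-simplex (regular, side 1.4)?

V_8 = √(9) · 1.4^8 / (8! · 2^(8/2)) ≈ 6.86286e-05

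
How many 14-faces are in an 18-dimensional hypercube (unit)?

f_14(18-cube) = (18 choose 14) · 2^4 = 48960.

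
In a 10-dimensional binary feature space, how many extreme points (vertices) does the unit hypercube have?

An n-cube has 2^n vertices; for n = 10 that is 2^10 = 1024.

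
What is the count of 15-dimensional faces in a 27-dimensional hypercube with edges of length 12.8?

Number of 15-faces = C(27,15) · 2^(27-15) = 17383860 · 4096 = 71204290560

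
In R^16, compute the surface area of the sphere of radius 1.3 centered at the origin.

The surface area of an n-ball is 2π^(n/2) r^(n-1) / Γ(n/2). For n=16, r=1.3: 192.73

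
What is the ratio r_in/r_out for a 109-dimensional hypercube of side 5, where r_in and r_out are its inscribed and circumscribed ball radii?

For an n-cube of any side s, the inradius is s/2 and the circumradius is s√n/2, so the ratio is 1/√109 ≈ 0.0957826.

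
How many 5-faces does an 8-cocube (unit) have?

An n-cross-polytope has 2^(k+1)·C(n,k+1) k-faces. Here 2^6·C(8,6) = 64·28 = 1792.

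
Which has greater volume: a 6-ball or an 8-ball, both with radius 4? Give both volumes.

V_6(4) ≈ 21167. V_8(4) ≈ 265992. The 8-ball is larger.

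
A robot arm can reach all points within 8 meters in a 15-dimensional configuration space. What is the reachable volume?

The n-ball volume is π^(n/2)·r^n/Γ(n/2+1). With n=15, r=8: V = 9007199254740992·π^7/2027025 ≈ 1.34208e+13.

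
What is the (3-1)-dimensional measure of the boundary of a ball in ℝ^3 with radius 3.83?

S = n·V_n(r)/r = 3·V_3(3.83)/3.83 (volume-to-surface relation), giving 4πr² = 4π·(3.83)² ≈ 184.335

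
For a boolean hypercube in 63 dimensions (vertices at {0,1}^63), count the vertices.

An n-cube has 2^n vertices; for n = 63 that is 2^63 = 9223372036854775808.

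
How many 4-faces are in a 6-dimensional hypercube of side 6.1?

Number of 4-faces = C(6,4) · 2^(6-4) = 15 · 4 = 60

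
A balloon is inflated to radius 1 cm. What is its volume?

V = 4·π/3 ≈ 4.18879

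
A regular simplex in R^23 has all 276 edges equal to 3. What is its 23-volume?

For a regular n-simplex with edge a, V = (a^n / n!)·√((n+1)/2^n). With a=3, n=23: V ≈ 6.15964e-15.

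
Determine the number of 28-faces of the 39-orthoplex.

Number of 28-faces = 2^(28+1) · C(39,28+1) = 536870912 · 635745396 = 341313210550321152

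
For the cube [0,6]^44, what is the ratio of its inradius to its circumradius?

r_in = 6/2 (half the side); r_out = 6√44/2 (half the diagonal). Ratio = 1/√44 ≈ 0.150756.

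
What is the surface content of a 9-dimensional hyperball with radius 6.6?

S = n·V_n(r)/r = 9·V_9(6.6)/6.6 (volume-to-surface relation), giving 1.06884e+08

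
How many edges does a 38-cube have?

The 38-cube has n·2^(n-1) = 38·2^37 = 38·137438953472 = 5222680231936 edges.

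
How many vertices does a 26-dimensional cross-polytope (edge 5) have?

An n-cross-polytope has 2n vertices; here n = 26, giving 52.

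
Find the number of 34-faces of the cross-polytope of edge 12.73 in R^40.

f_34(40-orthoplex) = 2^35 · (40 choose 35) = 22608982724050944.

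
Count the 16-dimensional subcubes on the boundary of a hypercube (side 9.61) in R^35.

An n-cube has C(n,k)·2^(n-k) k-faces. Here C(35,16)·2^19 = 4059928950·524288 = 2128572029337600.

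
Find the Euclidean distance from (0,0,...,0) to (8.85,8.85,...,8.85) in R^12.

d = √(8.85² + 8.85² + ... + 8.85²) [12 terms] = √(12·8.85²) = 8.85√12 ≈ 30.6573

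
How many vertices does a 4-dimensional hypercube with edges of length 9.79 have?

Each vertex is a binary string of length 4, so there are 2^4 = 16.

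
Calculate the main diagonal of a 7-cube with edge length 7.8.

The space diagonal of an n-cube of side s is s√n. Here 7.8·√7 ≈ 20.6369.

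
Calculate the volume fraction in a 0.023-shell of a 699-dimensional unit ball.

1 - (1-0.023)^699 ≈ 0.9999999136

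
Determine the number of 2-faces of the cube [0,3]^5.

Choose 2 of 5 axes to span the face (C(5,2) = 10 ways), then fix each of the remaining 3 coordinates at one of its two extreme values (2^3 = 8 ways): 10·8 = 80.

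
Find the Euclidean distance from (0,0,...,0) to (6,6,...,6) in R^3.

Diagonal = √3 · 6 ≈ 10.3923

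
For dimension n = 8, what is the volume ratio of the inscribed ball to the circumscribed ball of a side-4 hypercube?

The radii are 4/2 and 4√8/2, so the volume ratio is (1/√8)^8 = 8^{-8/2} ≈ 0.000244141.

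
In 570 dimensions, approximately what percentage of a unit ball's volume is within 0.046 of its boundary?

1 - (1-0.046)^570 ≈ 1 - 2.201e-12 ≈ (100 - 2.2e-10)%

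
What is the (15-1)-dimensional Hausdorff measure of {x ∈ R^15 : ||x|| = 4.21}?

The surface area of an n-ball is 2π^(n/2) r^(n-1) / Γ(n/2). For n=15, r=4.21: 3.14391e+09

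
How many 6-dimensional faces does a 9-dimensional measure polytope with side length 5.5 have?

An n-cube has C(n,k)·2^(n-k) k-faces. Here C(9,6)·2^3 = 84·8 = 672.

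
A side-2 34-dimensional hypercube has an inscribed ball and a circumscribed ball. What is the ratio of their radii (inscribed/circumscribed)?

r_in / r_out = (2/2) / (2√34/2) = 1/√34 ≈ 0.171499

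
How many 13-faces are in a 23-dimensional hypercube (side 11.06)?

Number of 13-faces = C(23,13) · 2^(23-13) = 1144066 · 1024 = 1171523584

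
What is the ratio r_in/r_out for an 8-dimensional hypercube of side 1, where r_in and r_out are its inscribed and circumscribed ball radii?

r_in / r_out = (1/2) / (1√8/2) = 1/√8 ≈ 0.353553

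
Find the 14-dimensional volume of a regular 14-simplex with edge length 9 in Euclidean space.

V_14 = √(15) · 9^14 / (14! · 2^(14/2)) ≈ 7.94004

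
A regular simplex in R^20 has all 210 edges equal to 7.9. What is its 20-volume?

V_20 = √(21) · 7.9^20 / (20! · 2^(20/2)) ≈ 0.00164902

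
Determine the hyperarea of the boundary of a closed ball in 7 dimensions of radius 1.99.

S = n·V_n(r)/r = 7·V_7(1.99)/1.99 (volume-to-surface relation), giving 2053.98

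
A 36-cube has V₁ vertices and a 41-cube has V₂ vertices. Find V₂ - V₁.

V₁ = 2^36 = 68719476736. V₂ = 2^41 = 2199023255552. V₂ - V₁ = 2130303778816.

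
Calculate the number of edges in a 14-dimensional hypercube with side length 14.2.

Number of 1-faces = C(14,1)·2^(14-1) = 14·8192 = 114688.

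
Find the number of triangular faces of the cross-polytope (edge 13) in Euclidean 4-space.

Each 2-face is the convex hull of 3 vertices, one chosen as ±e_i from each of 3 distinct axes: 2^3·C(4,3) = 32.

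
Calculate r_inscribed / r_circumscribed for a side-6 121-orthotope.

Ratio = (s/2)/(s√121/2) = 121^(-1/2) ≈ 0.0909091.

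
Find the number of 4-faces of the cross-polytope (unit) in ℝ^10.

Number of 4-faces = 2^(4+1) · C(10,4+1) = 32 · 252 = 8064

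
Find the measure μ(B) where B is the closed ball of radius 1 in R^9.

The n-ball volume is π^(n/2)·r^n/Γ(n/2+1). With n=9, r=1: V = 32·π^4/945 ≈ 3.29851.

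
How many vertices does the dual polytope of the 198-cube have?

The vertices are ±e_1, ..., ±e_198, so there are 2·198 = 396.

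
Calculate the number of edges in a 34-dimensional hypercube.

An n-cube has n·2^(n-1) edges. With n = 34: 34·8589934592 = 292057776128.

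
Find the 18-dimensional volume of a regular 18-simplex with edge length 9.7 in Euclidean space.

For a regular n-simplex with edge a, V = (a^n / n!)·√((n+1)/2^n). With a=9.7, n=18: V ≈ 0.768523.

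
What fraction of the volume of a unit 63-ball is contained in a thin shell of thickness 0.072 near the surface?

Shell fraction = 1 - (1-0.072)^63 ≈ 0.990973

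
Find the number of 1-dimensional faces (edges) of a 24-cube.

An n-cube has n·2^(n-1) edges. With n = 24: 24·8388608 = 201326592.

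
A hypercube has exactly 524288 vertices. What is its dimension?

n = log_2(524288) = 19.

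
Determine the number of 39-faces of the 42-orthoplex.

Each 39-face is the convex hull of 40 vertices, one chosen as ±e_i from each of 40 distinct axes: 2^40·C(42,40) = 946679511515136.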